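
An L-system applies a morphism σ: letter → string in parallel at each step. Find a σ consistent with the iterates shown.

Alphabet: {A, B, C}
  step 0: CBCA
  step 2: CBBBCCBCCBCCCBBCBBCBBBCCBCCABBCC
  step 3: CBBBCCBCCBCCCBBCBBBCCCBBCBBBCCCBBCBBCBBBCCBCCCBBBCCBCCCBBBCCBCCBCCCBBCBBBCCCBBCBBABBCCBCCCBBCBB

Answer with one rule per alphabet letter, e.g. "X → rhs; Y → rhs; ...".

  step 2 ⇒ step 3: CBBBCCBCCBCCCBBCBBCBBBCCBCCABBCC ⇒ CBB·BCC·BCC·BCC·CBB·CBB·BCC·CBB·CBB·BCC·CBB·CBB·CBB·BCC·BCC·CBB·BCC·BCC·CBB·BCC·BCC·BCC·CBB·CBB·BCC·CBB·CBB·AB·BCC·BCC·CBB·CBB
    A ↦ AB
    B ↦ BCC
    C ↦ CBB

A->AB, B->BCC, C->CBB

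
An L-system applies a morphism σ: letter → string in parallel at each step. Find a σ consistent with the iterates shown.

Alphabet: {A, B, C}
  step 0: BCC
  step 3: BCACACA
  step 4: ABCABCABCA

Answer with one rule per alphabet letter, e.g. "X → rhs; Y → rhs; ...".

A->CA, B->A, C->B

  step 3 ⇒ step 4: BCACACA ⇒ A·B·CA·B·CA·B·CA
    A ↦ CA
    B ↦ A
    C ↦ B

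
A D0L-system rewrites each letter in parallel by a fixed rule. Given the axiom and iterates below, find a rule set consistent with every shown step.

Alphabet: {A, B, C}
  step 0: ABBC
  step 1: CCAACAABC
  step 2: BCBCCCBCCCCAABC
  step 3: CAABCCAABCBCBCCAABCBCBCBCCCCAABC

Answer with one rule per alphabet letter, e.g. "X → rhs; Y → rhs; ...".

  step 2 ⇒ step 3: BCBCCCBCCCCAABC ⇒ CAA·BC·CAA·BC·BC·BC·CAA·BC·BC·BC·BC·C·C·CAA·BC
    A ↦ C
    B ↦ CAA
    C ↦ BC

A->C, B->CAA, C->BC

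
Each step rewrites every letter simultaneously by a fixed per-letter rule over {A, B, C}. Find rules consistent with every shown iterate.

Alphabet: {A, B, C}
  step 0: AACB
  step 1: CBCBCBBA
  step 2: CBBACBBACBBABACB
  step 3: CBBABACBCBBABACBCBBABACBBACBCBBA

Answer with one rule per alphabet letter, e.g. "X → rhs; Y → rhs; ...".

A->CB, B->BA, C->CB

  step 2 ⇒ step 3: CBBACBBACBBABACB ⇒ CB·BA·BA·CB·CB·BA·BA·CB·CB·BA·BA·CB·BA·CB·CB·BA
    A ↦ CB
    B ↦ BA
    C ↦ CB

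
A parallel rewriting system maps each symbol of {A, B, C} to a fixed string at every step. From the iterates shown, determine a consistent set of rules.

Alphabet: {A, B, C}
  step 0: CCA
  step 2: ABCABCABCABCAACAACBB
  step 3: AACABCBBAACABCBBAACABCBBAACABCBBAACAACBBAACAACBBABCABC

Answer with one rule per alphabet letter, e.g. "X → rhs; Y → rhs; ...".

  step 2 ⇒ step 3: ABCABCABCABCAACAACBB ⇒ AAC·ABC·BB·AAC·ABC·BB·AAC·ABC·BB·AAC·ABC·BB·AAC·AAC·BB·AAC·AAC·BB·ABC·ABC
    A ↦ AAC
    B ↦ ABC
    C ↦ BB

A->AAC, B->ABC, C->BB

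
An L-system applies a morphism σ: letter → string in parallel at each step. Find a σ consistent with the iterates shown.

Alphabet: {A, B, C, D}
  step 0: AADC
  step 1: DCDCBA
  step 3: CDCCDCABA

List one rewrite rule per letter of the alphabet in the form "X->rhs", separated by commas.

A->DC, B->C, C->A, D->B

  step 0 ⇒ step 1: AADC ⇒ DC·DC·B·A
    A ↦ DC
    C ↦ A
    D ↦ B
    B ↦ C  (constrained at step 1)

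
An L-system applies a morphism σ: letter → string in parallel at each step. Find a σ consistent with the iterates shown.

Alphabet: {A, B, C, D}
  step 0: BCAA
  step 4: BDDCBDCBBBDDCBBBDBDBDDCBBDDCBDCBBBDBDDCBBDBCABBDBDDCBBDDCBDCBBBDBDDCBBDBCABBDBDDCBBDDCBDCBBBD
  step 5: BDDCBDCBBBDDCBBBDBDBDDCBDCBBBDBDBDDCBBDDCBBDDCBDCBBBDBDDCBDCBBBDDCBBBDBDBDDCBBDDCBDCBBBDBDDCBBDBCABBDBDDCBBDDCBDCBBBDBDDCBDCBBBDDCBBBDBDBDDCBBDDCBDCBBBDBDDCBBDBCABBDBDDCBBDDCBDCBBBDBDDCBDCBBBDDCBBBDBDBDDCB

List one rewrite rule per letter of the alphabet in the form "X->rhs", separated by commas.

  step 4 ⇒ step 5: BDDCBDCBBBDDCBBBDBDBDDCBBDDCBDCBBBDBDDCBBDBCABBDBDDCBBDDCBDCBBBDBDDCBBDBCABBDBDDCBBDDCBDCBBBD ⇒ BD·DCB·DCB·B·BD·DCB·B·BD·BD·BD·DCB·DCB·B·BD·BD·BD·DCB·BD·DCB·BD·DCB·DCB·B·BD·BD·DCB·DCB·B·BD·DCB·B·BD·BD·BD·DCB·BD·DCB·DCB·B·BD·BD·DCB·BD·B·CAB·BD·BD·DCB·BD·DCB·DCB·B·BD·BD·DCB·DCB·B·BD·DCB·B·BD·BD·BD·DCB·BD·DCB·DCB·B·BD·BD·DCB·BD·B·CAB·BD·BD·DCB·BD·DCB·DCB·B·BD·BD·DCB·DCB·B·BD·DCB·B·BD·BD·BD·DCB
    A ↦ CAB
    B ↦ BD
    C ↦ B
    D ↦ DCB

A->CAB, B->BD, C->B, D->DCB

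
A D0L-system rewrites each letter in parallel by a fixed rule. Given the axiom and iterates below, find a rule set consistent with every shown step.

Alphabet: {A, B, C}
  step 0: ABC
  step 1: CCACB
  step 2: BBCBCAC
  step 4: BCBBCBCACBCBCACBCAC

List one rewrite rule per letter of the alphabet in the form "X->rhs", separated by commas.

A->C, B->CAC, C->B

  step 1 ⇒ step 2: CCACB ⇒ B·B·C·B·CAC
    A ↦ C
    B ↦ CAC
    C ↦ B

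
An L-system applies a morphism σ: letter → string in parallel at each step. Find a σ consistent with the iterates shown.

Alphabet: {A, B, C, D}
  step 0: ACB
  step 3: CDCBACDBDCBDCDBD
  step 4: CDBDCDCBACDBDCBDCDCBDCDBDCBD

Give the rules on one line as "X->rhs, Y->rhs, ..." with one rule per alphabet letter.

  step 3 ⇒ step 4: CDCBACDBDCBDCDBD ⇒ CD·BD·CD·C·BA·CD·BD·C·BD·CD·C·BD·CD·BD·C·BD
    A ↦ BA
    B ↦ C
    C ↦ CD
    D ↦ BD

A->BA, B->C, C->CD, D->BD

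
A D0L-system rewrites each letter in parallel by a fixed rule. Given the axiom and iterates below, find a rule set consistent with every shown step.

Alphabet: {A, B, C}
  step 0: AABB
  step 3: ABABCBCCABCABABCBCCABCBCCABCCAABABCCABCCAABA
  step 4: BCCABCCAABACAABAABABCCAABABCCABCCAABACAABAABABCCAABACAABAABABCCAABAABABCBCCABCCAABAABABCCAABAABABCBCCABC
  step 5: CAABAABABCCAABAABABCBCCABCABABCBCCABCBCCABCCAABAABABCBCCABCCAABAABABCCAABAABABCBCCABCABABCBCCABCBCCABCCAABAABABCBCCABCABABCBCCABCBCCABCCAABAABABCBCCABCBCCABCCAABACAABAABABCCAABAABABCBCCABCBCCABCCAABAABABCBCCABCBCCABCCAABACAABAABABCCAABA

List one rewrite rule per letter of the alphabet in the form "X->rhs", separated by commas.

  step 4 ⇒ step 5: BCCABCCAABACAABAABABCCAABABCCABCCAABACAABAABABCCAABACAABAABABCCAABAABABCBCCABCCAABAABABCCAABAABABCBCCABC ⇒ CA·ABA·ABA·BC·CA·ABA·ABA·BC·BC·CA·BC·ABA·BC·BC·CA·BC·BC·CA·BC·CA·ABA·ABA·BC·BC·CA·BC·CA·ABA·ABA·BC·CA·ABA·ABA·BC·BC·CA·BC·ABA·BC·BC·CA·BC·BC·CA·BC·CA·ABA·ABA·BC·BC·CA·BC·ABA·BC·BC·CA·BC·BC·CA·BC·CA·ABA·ABA·BC·BC·CA·BC·BC·CA·BC·CA·ABA·CA·ABA·ABA·BC·CA·ABA·ABA·BC·BC·CA·BC·BC·CA·BC·CA·ABA·ABA·BC·BC·CA·BC·BC·CA·BC·CA·ABA·CA·ABA·ABA·BC·CA·ABA
    A ↦ BC
    B ↦ CA
    C ↦ ABA

A->BC, B->CA, C->ABA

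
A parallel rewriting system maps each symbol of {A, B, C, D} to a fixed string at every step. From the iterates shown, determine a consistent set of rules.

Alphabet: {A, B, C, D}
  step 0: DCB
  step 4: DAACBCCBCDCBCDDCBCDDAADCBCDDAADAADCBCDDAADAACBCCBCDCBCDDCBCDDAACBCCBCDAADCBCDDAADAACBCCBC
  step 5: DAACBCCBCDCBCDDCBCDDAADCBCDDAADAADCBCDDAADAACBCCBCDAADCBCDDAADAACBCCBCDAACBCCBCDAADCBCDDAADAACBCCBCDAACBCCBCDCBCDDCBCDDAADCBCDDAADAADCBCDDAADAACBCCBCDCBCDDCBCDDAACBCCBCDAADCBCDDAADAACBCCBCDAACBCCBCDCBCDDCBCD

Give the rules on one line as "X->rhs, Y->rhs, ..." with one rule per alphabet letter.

  step 4 ⇒ step 5: DAACBCCBCDCBCDDCBCDDAADCBCDDAADAADCBCDDAADAACBCCBCDCBCDDCBCDDAACBCCBCDAADCBCDDAADAACBCCBC ⇒ DAA·CBC·CBC·D·CBC·D·D·CBC·D·DAA·D·CBC·D·DAA·DAA·D·CBC·D·DAA·DAA·CBC·CBC·DAA·D·CBC·D·DAA·DAA·CBC·CBC·DAA·CBC·CBC·DAA·D·CBC·D·DAA·DAA·CBC·CBC·DAA·CBC·CBC·D·CBC·D·D·CBC·D·DAA·D·CBC·D·DAA·DAA·D·CBC·D·DAA·DAA·CBC·CBC·D·CBC·D·D·CBC·D·DAA·CBC·CBC·DAA·D·CBC·D·DAA·DAA·CBC·CBC·DAA·CBC·CBC·D·CBC·D·D·CBC·D
    A ↦ CBC
    B ↦ CBC
    C ↦ D
    D ↦ DAA

A->CBC, B->CBC, C->D, D->DAA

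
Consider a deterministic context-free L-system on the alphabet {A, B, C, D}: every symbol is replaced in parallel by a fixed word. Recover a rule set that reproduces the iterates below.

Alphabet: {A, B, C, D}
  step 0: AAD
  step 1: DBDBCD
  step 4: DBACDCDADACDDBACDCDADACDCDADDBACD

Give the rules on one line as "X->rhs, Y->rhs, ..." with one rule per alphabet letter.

  step 0 ⇒ step 1: AAD ⇒ DB·DB·CD
    A ↦ DB
    D ↦ CD
    B ↦ AD  (constrained at step 1)
    C ↦ A  (constrained at step 1)

A->DB, B->AD, C->A, D->CD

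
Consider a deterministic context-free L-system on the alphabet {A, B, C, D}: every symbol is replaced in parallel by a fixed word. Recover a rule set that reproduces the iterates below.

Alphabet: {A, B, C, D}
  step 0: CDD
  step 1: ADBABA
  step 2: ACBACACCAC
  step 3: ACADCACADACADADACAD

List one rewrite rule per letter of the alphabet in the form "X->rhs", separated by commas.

A->AC, B->C, C->AD, D->BA

  step 2 ⇒ step 3: ACBACACCAC ⇒ AC·AD·C·AC·AD·AC·AD·AD·AC·AD
    A ↦ AC
    B ↦ C
    C ↦ AD
  step 0 ⇒ step 1: CDD ⇒ AD·BA·BA
    D ↦ BA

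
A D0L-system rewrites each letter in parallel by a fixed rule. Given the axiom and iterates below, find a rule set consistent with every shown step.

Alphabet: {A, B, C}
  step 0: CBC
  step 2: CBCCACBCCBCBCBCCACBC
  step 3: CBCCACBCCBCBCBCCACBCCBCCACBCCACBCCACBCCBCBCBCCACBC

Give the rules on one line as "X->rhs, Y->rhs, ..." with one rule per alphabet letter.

A->B, B->CA, C->CBC

  step 2 ⇒ step 3: CBCCACBCCBCBCBCCACBC ⇒ CBC·CA·CBC·CBC·B·CBC·CA·CBC·CBC·CA·CBC·CA·CBC·CA·CBC·CBC·B·CBC·CA·CBC
    A ↦ B
    B ↦ CA
    C ↦ CBC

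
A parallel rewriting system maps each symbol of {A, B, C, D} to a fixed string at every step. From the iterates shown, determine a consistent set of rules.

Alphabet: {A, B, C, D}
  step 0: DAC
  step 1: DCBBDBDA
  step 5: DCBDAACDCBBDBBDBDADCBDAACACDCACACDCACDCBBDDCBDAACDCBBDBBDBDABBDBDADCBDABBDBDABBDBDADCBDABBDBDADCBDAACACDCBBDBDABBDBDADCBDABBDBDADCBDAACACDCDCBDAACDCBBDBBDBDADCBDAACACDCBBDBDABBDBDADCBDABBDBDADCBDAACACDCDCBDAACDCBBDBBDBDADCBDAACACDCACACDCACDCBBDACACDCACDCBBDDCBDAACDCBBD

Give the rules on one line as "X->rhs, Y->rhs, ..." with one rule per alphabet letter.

A->BBD, B->AC, C->BDA, D->DC

  step 0 ⇒ step 1: DAC ⇒ DC·BBD·BDA
    A ↦ BBD
    C ↦ BDA
    D ↦ DC
    B ↦ AC  (constrained at step 1)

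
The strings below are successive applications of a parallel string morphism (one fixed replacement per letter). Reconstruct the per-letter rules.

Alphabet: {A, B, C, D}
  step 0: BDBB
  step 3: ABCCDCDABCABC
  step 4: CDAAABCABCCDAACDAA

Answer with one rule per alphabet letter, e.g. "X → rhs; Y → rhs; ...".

A->CD, B->A, C->A, D->BC

  step 3 ⇒ step 4: ABCCDCDABCABC ⇒ CD·A·A·A·BC·A·BC·CD·A·A·CD·A·A
    A ↦ CD
    B ↦ A
    C ↦ A
    D ↦ BC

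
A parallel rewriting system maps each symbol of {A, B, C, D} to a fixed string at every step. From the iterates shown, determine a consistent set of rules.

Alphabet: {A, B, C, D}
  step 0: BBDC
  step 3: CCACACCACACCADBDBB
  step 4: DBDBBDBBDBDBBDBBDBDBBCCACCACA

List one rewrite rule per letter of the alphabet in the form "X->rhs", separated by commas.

  step 3 ⇒ step 4: CCACACCACACCADBDBB ⇒ DB·DB·B·DB·B·DB·DB·B·DB·B·DB·DB·B·C·CA·C·CA·CA
    A ↦ B
    B ↦ CA
    C ↦ DB
    D ↦ C

A->B, B->CA, C->DB, D->C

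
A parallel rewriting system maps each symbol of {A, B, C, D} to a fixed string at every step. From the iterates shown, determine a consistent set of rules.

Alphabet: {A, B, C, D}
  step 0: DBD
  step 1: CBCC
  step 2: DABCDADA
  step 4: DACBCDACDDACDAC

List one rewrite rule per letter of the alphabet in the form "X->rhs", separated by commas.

  step 1 ⇒ step 2: CBCC ⇒ DA·BC·DA·DA
    B ↦ BC
    C ↦ DA
    A ↦ D  (constrained at step 2)
  step 0 ⇒ step 1: DBD ⇒ C·BC·C
    D ↦ C

A->D, B->BC, C->DA, D->C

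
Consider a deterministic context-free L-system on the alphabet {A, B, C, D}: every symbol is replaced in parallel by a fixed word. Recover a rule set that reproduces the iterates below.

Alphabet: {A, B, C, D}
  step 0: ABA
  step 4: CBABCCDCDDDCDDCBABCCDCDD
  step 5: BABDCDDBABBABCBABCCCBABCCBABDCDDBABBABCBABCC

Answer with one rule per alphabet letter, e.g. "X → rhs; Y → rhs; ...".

  step 4 ⇒ step 5: CBABCCDCDDDCDDCBABCCDCDD ⇒ BAB·D·CD·D·BAB·BAB·C·BAB·C·C·C·BAB·C·C·BAB·D·CD·D·BAB·BAB·C·BAB·C·C
    A ↦ CD
    B ↦ D
    C ↦ BAB
    D ↦ C

A->CD, B->D, C->BAB, D->C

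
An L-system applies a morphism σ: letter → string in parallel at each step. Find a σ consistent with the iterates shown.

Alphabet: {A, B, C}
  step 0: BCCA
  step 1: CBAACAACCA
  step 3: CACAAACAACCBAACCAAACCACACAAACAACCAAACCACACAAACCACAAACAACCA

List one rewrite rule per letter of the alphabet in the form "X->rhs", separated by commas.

  step 0 ⇒ step 1: BCCA ⇒ CB·AAC·AAC·CA
    A ↦ CA
    B ↦ CB
    C ↦ AAC

A->CA, B->CB, C->AAC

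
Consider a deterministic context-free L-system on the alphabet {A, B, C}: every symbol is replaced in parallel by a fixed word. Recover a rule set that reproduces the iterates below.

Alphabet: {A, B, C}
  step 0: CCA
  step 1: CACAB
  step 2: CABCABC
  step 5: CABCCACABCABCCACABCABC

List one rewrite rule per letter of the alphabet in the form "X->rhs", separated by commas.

A->B, B->C, C->CA

  step 1 ⇒ step 2: CACAB ⇒ CA·B·CA·B·C
    A ↦ B
    B ↦ C
    C ↦ CA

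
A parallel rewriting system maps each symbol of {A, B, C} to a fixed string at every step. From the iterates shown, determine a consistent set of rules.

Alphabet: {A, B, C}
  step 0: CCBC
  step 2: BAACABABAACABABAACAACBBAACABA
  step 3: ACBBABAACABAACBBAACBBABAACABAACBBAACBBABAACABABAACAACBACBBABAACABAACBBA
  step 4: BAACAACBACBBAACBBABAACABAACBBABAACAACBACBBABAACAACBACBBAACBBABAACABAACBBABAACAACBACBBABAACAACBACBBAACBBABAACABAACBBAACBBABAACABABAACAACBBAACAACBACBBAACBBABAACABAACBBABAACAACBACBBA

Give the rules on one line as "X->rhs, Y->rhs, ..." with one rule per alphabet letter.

  step 3 ⇒ step 4: ACBBABAACABAACBBAACBBABAACABAACBBAACBBABAACABABAACAACBACBBABAACABAACBBA ⇒ BA·ACA·ACB·ACB·BA·ACB·BA·BA·ACA·BA·ACB·BA·BA·ACA·ACB·ACB·BA·BA·ACA·ACB·ACB·BA·ACB·BA·BA·ACA·BA·ACB·BA·BA·ACA·ACB·ACB·BA·BA·ACA·ACB·ACB·BA·ACB·BA·BA·ACA·BA·ACB·BA·ACB·BA·BA·ACA·BA·BA·ACA·ACB·BA·ACA·ACB·ACB·BA·ACB·BA·BA·ACA·BA·ACB·BA·BA·ACA·ACB·ACB·BA
    A ↦ BA
    B ↦ ACB
    C ↦ ACA

A->BA, B->ACB, C->ACA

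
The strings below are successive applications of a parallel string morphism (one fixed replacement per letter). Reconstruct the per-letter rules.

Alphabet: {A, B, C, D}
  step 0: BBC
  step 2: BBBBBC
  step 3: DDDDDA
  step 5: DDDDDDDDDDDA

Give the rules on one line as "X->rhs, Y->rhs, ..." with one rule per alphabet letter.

  step 2 ⇒ step 3: BBBBBC ⇒ D·D·D·D·D·A
    B ↦ D
    C ↦ A
    A ↦ BC  (constrained at step 3)
    D ↦ BB  (constrained at step 3)

A->BC, B->D, C->A, D->BB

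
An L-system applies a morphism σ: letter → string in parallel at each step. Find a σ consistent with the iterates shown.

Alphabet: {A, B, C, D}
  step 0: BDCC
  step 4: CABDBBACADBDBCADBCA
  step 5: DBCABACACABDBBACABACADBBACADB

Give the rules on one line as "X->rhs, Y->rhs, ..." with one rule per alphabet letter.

  step 4 ⇒ step 5: CABDBBACADBDBCADBCA ⇒ D·B·CA·BA·CA·CA·B·D·B·BA·CA·BA·CA·D·B·BA·CA·D·B
    A ↦ B
    B ↦ CA
    C ↦ D
    D ↦ BA

A->B, B->CA, C->D, D->BA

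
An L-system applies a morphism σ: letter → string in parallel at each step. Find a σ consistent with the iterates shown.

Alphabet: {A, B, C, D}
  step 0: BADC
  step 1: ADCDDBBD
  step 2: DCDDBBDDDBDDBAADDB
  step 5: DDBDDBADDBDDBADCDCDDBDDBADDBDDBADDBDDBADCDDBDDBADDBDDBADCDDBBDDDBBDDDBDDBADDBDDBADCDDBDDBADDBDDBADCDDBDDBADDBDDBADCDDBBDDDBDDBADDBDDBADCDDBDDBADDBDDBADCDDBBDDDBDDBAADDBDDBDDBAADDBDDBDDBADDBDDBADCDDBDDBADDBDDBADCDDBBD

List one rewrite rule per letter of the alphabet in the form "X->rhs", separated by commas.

A->DC, B->A, C->BD, D->DDB

  step 1 ⇒ step 2: ADCDDBBD ⇒ DC·DDB·BD·DDB·DDB·A·A·DDB
    A ↦ DC
    B ↦ A
    C ↦ BD
    D ↦ DDB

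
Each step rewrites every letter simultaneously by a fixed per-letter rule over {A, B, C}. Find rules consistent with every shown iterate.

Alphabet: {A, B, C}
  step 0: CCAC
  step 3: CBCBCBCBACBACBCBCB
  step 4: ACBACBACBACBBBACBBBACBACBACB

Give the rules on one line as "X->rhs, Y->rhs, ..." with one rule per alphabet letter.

  step 3 ⇒ step 4: CBCBCBCBACBACBCBCB ⇒ A·CB·A·CB·A·CB·A·CB·BB·A·CB·BB·A·CB·A·CB·A·CB
    A ↦ BB
    B ↦ CB
    C ↦ A

A->BB, B->CB, C->A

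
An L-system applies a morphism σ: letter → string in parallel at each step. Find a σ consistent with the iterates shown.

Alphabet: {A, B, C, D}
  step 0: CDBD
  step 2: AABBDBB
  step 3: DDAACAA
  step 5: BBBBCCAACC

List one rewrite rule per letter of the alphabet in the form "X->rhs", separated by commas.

A->D, B->A, C->BB, D->C

  step 2 ⇒ step 3: AABBDBB ⇒ D·D·A·A·C·A·A
    A ↦ D
    B ↦ A
    D ↦ C
    C ↦ BB  (constrained at step 0)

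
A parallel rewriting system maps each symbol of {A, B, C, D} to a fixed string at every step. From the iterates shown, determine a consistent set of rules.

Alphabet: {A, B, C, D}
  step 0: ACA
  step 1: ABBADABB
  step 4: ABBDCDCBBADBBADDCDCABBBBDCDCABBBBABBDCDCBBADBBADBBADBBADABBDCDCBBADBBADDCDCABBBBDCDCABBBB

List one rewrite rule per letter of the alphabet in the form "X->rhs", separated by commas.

A->ABB, B->DC, C->AD, D->BB

  step 0 ⇒ step 1: ACA ⇒ ABB·AD·ABB
    A ↦ ABB
    C ↦ AD
    B ↦ DC  (constrained at step 1)
    D ↦ BB  (constrained at step 1)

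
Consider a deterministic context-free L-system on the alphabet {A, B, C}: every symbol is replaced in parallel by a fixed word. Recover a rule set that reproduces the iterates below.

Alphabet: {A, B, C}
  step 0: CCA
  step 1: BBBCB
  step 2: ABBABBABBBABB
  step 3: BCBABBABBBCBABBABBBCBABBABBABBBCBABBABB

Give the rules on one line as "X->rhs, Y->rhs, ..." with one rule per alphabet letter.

A->BCB, B->ABB, C->B

  step 2 ⇒ step 3: ABBABBABBBABB ⇒ BCB·ABB·ABB·BCB·ABB·ABB·BCB·ABB·ABB·ABB·BCB·ABB·ABB
    A ↦ BCB
    B ↦ ABB
  step 0 ⇒ step 1: CCA ⇒ B·B·BCB
    C ↦ B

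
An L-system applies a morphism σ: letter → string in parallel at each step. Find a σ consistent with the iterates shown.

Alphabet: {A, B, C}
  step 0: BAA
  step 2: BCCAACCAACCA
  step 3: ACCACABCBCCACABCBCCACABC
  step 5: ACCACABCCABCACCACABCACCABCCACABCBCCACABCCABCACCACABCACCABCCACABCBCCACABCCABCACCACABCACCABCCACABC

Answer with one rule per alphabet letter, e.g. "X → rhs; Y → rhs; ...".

A->BC, B->AC, C->CA

  step 2 ⇒ step 3: BCCAACCAACCA ⇒ AC·CA·CA·BC·BC·CA·CA·BC·BC·CA·CA·BC
    A ↦ BC
    B ↦ AC
    C ↦ CA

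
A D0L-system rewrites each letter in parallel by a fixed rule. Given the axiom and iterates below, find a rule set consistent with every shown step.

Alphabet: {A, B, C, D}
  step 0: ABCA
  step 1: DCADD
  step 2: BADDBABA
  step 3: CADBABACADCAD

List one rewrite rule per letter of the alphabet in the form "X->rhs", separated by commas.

  step 2 ⇒ step 3: BADDBABA ⇒ CA·D·BA·BA·CA·D·CA·D
    A ↦ D
    B ↦ CA
    D ↦ BA
  step 0 ⇒ step 1: ABCA ⇒ D·CA·D·D
    C ↦ D

A->D, B->CA, C->D, D->BA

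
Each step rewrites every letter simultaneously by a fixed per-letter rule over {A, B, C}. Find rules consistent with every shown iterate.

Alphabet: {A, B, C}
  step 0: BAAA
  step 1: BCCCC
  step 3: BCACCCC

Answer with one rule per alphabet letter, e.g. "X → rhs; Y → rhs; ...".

A->C, B->BC, C->A

  step 0 ⇒ step 1: BAAA ⇒ BC·C·C·C
    A ↦ C
    B ↦ BC
    C ↦ A  (constrained at step 1)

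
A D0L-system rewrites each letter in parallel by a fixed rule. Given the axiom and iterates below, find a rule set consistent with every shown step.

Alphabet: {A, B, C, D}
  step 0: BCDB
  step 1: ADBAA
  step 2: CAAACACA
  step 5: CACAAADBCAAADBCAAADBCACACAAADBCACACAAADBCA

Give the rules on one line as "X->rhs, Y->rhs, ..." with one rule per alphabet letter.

  step 1 ⇒ step 2: ADBAA ⇒ CA·A·A·CA·CA
    A ↦ CA
    B ↦ A
    D ↦ A
  step 0 ⇒ step 1: BCDB ⇒ A·DB·A·A
    C ↦ DB

A->CA, B->A, C->DB, D->A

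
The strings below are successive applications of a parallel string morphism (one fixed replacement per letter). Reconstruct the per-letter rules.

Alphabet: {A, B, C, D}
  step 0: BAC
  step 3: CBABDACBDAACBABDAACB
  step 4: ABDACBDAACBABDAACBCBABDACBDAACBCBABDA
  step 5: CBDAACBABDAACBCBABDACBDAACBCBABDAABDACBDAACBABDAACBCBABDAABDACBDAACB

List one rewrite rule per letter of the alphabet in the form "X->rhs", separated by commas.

  step 4 ⇒ step 5: ABDACBDAACBABDAACBCBABDACBDAACBCBABDA ⇒ CB·DA·A·CB·AB·DA·A·CB·CB·AB·DA·CB·DA·A·CB·CB·AB·DA·AB·DA·CB·DA·A·CB·AB·DA·A·CB·CB·AB·DA·AB·DA·CB·DA·A·CB
    A ↦ CB
    B ↦ DA
    C ↦ AB
    D ↦ A

A->CB, B->DA, C->AB, D->A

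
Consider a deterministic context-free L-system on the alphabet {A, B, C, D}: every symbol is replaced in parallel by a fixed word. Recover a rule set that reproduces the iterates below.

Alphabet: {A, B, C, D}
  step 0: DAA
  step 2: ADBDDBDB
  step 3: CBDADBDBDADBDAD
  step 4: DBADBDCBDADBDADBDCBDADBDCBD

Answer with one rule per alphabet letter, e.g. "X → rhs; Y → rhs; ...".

  step 3 ⇒ step 4: CBDADBDBDADBDAD ⇒ DB·AD·BD·C·BD·AD·BD·AD·BD·C·BD·AD·BD·C·BD
    A ↦ C
    B ↦ AD
    C ↦ DB
    D ↦ BD

A->C, B->AD, C->DB, D->BD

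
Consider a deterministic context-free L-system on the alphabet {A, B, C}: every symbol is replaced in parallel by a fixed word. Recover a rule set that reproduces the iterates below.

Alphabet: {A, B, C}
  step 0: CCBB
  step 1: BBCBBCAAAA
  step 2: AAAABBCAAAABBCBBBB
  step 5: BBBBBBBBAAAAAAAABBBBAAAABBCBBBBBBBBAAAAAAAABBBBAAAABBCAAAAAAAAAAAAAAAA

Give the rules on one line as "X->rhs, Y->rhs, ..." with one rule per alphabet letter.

  step 1 ⇒ step 2: BBCBBCAAAA ⇒ AA·AA·BBC·AA·AA·BBC·B·B·B·B
    A ↦ B
    B ↦ AA
    C ↦ BBC

A->B, B->AA, C->BBC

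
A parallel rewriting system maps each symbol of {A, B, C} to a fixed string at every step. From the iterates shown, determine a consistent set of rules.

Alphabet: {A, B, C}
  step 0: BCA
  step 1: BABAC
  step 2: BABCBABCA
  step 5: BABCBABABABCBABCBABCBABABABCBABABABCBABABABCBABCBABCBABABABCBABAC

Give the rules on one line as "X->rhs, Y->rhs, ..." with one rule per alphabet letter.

  step 1 ⇒ step 2: BABAC ⇒ BAB·C·BAB·C·A
    A ↦ C
    B ↦ BAB
    C ↦ A

A->C, B->BAB, C->A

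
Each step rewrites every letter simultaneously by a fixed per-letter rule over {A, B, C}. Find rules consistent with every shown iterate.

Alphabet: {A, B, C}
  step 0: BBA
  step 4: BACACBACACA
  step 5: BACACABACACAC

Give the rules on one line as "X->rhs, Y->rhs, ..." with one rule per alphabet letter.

  step 4 ⇒ step 5: BACACBACACA ⇒ BA·C·A·C·A·BA·C·A·C·A·C
    A ↦ C
    B ↦ BA
    C ↦ A

A->C, B->BA, C->A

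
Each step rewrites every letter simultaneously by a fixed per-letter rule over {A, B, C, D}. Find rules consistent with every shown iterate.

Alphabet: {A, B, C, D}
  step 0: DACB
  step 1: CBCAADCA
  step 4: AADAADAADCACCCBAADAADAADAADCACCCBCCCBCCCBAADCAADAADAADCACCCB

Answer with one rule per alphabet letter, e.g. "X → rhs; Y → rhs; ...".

  step 0 ⇒ step 1: DACB ⇒ CB·C·AAD·CA
    A ↦ C
    B ↦ CA
    C ↦ AAD
    D ↦ CB

A->C, B->CA, C->AAD, D->CB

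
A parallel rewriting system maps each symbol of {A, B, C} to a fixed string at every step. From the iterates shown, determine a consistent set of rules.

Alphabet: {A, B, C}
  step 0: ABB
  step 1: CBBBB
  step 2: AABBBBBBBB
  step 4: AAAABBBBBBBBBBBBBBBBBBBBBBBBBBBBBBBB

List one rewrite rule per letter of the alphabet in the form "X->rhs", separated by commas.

A->C, B->BB, C->AA

  step 1 ⇒ step 2: CBBBB ⇒ AA·BB·BB·BB·BB
    B ↦ BB
    C ↦ AA
  step 0 ⇒ step 1: ABB ⇒ C·BB·BB
    A ↦ C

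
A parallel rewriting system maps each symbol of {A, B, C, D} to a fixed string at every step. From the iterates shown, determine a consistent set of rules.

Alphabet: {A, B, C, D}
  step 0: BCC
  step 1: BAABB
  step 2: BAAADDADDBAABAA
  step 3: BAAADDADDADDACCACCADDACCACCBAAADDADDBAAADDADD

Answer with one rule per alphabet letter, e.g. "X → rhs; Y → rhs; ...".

A->ADD, B->BAA, C->B, D->ACC

  step 2 ⇒ step 3: BAAADDADDBAABAA ⇒ BAA·ADD·ADD·ADD·ACC·ACC·ADD·ACC·ACC·BAA·ADD·ADD·BAA·ADD·ADD
    A ↦ ADD
    B ↦ BAA
    D ↦ ACC
  step 0 ⇒ step 1: BCC ⇒ BAA·B·B
    C ↦ B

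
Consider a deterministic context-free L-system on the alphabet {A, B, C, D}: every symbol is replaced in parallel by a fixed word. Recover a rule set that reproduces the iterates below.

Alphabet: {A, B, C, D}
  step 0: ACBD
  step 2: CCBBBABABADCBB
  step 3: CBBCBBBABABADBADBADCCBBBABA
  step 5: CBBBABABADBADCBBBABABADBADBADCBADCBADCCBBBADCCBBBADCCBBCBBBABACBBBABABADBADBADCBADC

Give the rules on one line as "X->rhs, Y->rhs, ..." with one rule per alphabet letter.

A->D, B->BA, C->CBB, D->C

  step 2 ⇒ step 3: CCBBBABABADCBB ⇒ CBB·CBB·BA·BA·BA·D·BA·D·BA·D·C·CBB·BA·BA
    A ↦ D
    B ↦ BA
    C ↦ CBB
    D ↦ C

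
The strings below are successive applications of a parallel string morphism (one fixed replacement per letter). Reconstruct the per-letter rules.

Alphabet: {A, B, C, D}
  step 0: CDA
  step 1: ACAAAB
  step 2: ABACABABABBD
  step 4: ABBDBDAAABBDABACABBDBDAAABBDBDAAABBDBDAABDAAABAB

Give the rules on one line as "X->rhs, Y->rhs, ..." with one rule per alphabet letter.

A->AB, B->BD, C->AC, D->AA

  step 1 ⇒ step 2: ACAAAB ⇒ AB·AC·AB·AB·AB·BD
    A ↦ AB
    B ↦ BD
    C ↦ AC
  step 0 ⇒ step 1: CDA ⇒ AC·AA·AB
    D ↦ AA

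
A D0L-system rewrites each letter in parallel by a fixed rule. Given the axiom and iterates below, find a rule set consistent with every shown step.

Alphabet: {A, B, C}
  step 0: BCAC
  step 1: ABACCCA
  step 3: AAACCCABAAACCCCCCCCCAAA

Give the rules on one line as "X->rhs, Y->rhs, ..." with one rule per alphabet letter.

  step 0 ⇒ step 1: BCAC ⇒ AB·A·CCC·A
    A ↦ CCC
    B ↦ AB
    C ↦ A

A->CCC, B->AB, C->A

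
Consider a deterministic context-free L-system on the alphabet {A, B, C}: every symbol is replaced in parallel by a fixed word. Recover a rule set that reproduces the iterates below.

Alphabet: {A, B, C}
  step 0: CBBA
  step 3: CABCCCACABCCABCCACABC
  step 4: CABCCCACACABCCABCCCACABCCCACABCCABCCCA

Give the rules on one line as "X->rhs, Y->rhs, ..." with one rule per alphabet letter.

A->BC, B->C, C->CA

  step 3 ⇒ step 4: CABCCCACABCCABCCACABC ⇒ CA·BC·C·CA·CA·CA·BC·CA·BC·C·CA·CA·BC·C·CA·CA·BC·CA·BC·C·CA
    A ↦ BC
    B ↦ C
    C ↦ CA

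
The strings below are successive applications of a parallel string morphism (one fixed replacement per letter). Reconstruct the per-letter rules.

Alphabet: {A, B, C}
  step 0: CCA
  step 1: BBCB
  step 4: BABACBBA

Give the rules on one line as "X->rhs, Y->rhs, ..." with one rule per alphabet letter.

  step 0 ⇒ step 1: CCA ⇒ B·B·CB
    A ↦ CB
    C ↦ B
    B ↦ A  (constrained at step 1)

A->CB, B->A, C->B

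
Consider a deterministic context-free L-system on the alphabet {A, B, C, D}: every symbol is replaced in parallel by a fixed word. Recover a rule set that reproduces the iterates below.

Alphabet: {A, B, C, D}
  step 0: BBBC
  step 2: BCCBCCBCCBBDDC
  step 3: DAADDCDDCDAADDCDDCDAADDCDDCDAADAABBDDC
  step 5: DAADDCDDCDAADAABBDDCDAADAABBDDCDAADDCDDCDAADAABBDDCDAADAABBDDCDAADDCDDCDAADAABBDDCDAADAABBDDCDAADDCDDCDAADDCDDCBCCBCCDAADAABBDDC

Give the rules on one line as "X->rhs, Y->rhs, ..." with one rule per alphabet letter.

  step 2 ⇒ step 3: BCCBCCBCCBBDDC ⇒ DAA·DDC·DDC·DAA·DDC·DDC·DAA·DDC·DDC·DAA·DAA·B·B·DDC
    B ↦ DAA
    C ↦ DDC
    D ↦ B
    A ↦ C  (constrained at step 3)

A->C, B->DAA, C->DDC, D->B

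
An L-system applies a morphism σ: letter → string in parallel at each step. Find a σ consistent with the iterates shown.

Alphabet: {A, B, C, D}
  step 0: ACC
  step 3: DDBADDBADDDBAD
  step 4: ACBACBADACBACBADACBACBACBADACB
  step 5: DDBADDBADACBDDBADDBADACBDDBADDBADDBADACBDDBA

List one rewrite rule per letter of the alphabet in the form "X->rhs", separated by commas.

  step 4 ⇒ step 5: ACBACBADACBACBADACBACBACBADACB ⇒ D·DB·A·D·DB·A·D·ACB·D·DB·A·D·DB·A·D·ACB·D·DB·A·D·DB·A·D·DB·A·D·ACB·D·DB·A
    A ↦ D
    B ↦ A
    C ↦ DB
    D ↦ ACB

A->D, B->A, C->DB, D->ACB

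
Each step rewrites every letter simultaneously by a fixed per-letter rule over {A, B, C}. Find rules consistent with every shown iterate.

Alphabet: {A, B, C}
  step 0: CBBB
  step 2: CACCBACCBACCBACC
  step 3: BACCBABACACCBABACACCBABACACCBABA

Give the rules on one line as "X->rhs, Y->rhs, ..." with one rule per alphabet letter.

  step 2 ⇒ step 3: CACCBACCBACCBACC ⇒ BA·CC·BA·BA·CA·CC·BA·BA·CA·CC·BA·BA·CA·CC·BA·BA
    A ↦ CC
    B ↦ CA
    C ↦ BA

A->CC, B->CA, C->BA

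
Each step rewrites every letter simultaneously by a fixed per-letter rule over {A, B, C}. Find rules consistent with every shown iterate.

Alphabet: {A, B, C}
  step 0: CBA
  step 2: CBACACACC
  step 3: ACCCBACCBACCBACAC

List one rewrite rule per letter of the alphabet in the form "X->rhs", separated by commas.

A->CB, B->C, C->AC

  step 2 ⇒ step 3: CBACACACC ⇒ AC·C·CB·AC·CB·AC·CB·AC·AC
    A ↦ CB
    B ↦ C
    C ↦ AC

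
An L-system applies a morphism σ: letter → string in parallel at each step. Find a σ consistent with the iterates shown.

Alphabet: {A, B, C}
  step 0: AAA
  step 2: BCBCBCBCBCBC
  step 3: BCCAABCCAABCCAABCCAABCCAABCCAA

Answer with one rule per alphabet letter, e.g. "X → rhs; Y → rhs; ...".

  step 2 ⇒ step 3: BCBCBCBCBCBC ⇒ BC·CAA·BC·CAA·BC·CAA·BC·CAA·BC·CAA·BC·CAA
    B ↦ BC
    C ↦ CAA
    A ↦ BB  (constrained at step 0)

A->BB, B->BC, C->CAA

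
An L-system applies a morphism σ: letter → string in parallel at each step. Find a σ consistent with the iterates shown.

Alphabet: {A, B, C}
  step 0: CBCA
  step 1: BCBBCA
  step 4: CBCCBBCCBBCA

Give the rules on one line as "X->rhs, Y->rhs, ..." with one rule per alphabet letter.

  step 0 ⇒ step 1: CBCA ⇒ B·C·B·BCA
    A ↦ BCA
    B ↦ C
    C ↦ B

A->BCA, B->C, C->B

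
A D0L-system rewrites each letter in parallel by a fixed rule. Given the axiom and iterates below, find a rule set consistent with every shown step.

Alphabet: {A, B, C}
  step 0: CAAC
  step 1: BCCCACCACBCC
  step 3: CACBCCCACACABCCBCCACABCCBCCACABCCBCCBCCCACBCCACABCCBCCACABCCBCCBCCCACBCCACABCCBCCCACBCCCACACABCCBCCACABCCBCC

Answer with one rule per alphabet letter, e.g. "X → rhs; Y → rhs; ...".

  step 0 ⇒ step 1: CAAC ⇒ BCC·CAC·CAC·BCC
    A ↦ CAC
    C ↦ BCC
    B ↦ ACA  (constrained at step 1)

A->CAC, B->ACA, C->BCC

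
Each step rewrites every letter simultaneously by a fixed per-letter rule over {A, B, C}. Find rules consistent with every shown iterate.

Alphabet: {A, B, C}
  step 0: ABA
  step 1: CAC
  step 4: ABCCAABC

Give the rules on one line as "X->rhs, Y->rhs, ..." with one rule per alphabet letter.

  step 0 ⇒ step 1: ABA ⇒ C·A·C
    A ↦ C
    B ↦ A
    C ↦ AB  (constrained at step 1)

A->C, B->A, C->AB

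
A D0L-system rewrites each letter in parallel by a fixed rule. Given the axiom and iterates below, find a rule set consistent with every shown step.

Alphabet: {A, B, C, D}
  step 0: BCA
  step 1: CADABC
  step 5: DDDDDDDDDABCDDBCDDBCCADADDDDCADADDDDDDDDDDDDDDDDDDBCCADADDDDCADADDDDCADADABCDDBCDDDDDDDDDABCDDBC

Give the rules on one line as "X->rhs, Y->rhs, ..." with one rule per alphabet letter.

A->BC, B->CA, C->DA, D->DD

  step 0 ⇒ step 1: BCA ⇒ CA·DA·BC
    A ↦ BC
    B ↦ CA
    C ↦ DA
    D ↦ DD  (constrained at step 1)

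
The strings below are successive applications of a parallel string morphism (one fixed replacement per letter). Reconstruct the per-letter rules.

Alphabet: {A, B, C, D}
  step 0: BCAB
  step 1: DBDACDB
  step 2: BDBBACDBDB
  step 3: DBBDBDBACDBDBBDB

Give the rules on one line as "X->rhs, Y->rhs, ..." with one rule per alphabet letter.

  step 2 ⇒ step 3: BDBBACDBDB ⇒ DB·B·DB·DB·AC·D·B·DB·B·DB
    A ↦ AC
    B ↦ DB
    C ↦ D
    D ↦ B

A->AC, B->DB, C->D, D->B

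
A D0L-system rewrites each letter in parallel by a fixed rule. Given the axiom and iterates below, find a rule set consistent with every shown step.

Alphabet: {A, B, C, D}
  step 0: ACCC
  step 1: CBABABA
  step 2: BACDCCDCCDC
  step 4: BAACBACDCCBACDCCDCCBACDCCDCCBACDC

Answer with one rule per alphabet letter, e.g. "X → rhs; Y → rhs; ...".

  step 1 ⇒ step 2: CBABABA ⇒ BA·CD·C·CD·C·CD·C
    A ↦ C
    B ↦ CD
    C ↦ BA
    D ↦ AC  (constrained at step 2)

A->C, B->CD, C->BA, D->AC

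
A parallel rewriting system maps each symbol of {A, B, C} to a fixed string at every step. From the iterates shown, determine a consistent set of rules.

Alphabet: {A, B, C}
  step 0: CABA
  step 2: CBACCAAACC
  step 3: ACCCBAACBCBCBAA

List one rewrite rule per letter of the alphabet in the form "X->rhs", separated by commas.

  step 2 ⇒ step 3: CBACCAAACC ⇒ A·CC·CB·A·A·CB·CB·CB·A·A
    A ↦ CB
    B ↦ CC
    C ↦ A

A->CB, B->CC, C->A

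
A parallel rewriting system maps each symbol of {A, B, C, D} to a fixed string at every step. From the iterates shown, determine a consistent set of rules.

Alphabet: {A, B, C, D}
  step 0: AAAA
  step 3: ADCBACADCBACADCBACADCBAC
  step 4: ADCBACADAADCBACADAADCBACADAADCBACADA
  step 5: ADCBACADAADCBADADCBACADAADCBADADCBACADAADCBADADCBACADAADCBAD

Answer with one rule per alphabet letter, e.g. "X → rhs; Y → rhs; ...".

A->AD, B->C, C->A, D->CB

  step 4 ⇒ step 5: ADCBACADAADCBACADAADCBACADAADCBACADA ⇒ AD·CB·A·C·AD·A·AD·CB·AD·AD·CB·A·C·AD·A·AD·CB·AD·AD·CB·A·C·AD·A·AD·CB·AD·AD·CB·A·C·AD·A·AD·CB·AD
    A ↦ AD
    B ↦ C
    C ↦ A
    D ↦ CB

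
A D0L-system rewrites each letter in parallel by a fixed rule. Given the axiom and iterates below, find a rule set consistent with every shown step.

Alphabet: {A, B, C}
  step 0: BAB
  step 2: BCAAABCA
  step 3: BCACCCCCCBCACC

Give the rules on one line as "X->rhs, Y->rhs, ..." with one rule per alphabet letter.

  step 2 ⇒ step 3: BCAAABCA ⇒ BC·A·CC·CC·CC·BC·A·CC
    A ↦ CC
    B ↦ BC
    C ↦ A

A->CC, B->BC, C->A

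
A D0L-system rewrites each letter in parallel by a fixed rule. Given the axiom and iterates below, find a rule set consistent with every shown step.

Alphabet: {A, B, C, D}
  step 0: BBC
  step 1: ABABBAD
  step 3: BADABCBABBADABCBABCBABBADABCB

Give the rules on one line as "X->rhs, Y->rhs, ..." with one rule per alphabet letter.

A->CB, B->AB, C->BAD, D->A

  step 0 ⇒ step 1: BBC ⇒ AB·AB·BAD
    B ↦ AB
    C ↦ BAD
    A ↦ CB  (constrained at step 1)
    D ↦ A  (constrained at step 1)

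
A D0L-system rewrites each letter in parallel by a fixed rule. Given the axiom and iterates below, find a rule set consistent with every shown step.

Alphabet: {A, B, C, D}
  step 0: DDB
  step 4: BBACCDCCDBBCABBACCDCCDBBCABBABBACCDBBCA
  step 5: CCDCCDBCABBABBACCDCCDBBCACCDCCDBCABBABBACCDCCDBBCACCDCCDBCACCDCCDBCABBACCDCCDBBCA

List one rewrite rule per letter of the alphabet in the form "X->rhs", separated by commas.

A->BCA, B->CCD, C->B, D->A

  step 4 ⇒ step 5: BBACCDCCDBBCABBACCDCCDBBCABBABBACCDBBCA ⇒ CCD·CCD·BCA·B·B·A·B·B·A·CCD·CCD·B·BCA·CCD·CCD·BCA·B·B·A·B·B·A·CCD·CCD·B·BCA·CCD·CCD·BCA·CCD·CCD·BCA·B·B·A·CCD·CCD·B·BCA
    A ↦ BCA
    B ↦ CCD
    C ↦ B
    D ↦ A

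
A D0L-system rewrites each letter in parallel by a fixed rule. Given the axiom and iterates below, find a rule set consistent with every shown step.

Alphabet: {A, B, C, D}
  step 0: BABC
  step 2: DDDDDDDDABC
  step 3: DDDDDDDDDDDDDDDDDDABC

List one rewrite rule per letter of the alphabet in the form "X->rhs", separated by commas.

A->DD, B->A, C->BC, D->DD

  step 2 ⇒ step 3: DDDDDDDDABC ⇒ DD·DD·DD·DD·DD·DD·DD·DD·DD·A·BC
    A ↦ DD
    B ↦ A
    C ↦ BC
    D ↦ DD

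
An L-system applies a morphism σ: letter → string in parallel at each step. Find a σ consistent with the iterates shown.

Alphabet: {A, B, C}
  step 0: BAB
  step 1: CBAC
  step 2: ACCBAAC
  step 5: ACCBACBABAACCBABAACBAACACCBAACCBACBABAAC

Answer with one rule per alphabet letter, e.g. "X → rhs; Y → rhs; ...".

A->BA, B->C, C->AC

  step 1 ⇒ step 2: CBAC ⇒ AC·C·BA·AC
    A ↦ BA
    B ↦ C
    C ↦ AC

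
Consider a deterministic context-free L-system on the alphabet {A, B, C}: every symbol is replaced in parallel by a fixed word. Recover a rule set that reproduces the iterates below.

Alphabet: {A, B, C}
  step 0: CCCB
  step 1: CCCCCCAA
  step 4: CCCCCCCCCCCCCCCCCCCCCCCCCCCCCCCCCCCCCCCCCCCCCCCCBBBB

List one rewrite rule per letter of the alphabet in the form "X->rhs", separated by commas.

  step 0 ⇒ step 1: CCCB ⇒ CC·CC·CC·AA
    B ↦ AA
    C ↦ CC
    A ↦ B  (constrained at step 1)

A->B, B->AA, C->CC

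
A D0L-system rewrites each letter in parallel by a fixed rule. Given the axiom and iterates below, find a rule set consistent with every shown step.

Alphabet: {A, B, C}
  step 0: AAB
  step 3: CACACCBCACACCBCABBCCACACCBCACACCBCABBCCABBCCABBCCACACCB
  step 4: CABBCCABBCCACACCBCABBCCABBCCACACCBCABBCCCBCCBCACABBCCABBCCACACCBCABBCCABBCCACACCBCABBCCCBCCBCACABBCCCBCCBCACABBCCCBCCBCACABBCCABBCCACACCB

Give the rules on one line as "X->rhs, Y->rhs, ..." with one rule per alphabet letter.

  step 3 ⇒ step 4: CACACCBCACACCBCABBCCACACCBCACACCBCABBCCABBCCABBCCACACCB ⇒ CA·BBC·CA·BBC·CA·CA·CCB·CA·BBC·CA·BBC·CA·CA·CCB·CA·BBC·CCB·CCB·CA·CA·BBC·CA·BBC·CA·CA·CCB·CA·BBC·CA·BBC·CA·CA·CCB·CA·BBC·CCB·CCB·CA·CA·BBC·CCB·CCB·CA·CA·BBC·CCB·CCB·CA·CA·BBC·CA·BBC·CA·CA·CCB
    A ↦ BBC
    B ↦ CCB
    C ↦ CA

A->BBC, B->CCB, C->CA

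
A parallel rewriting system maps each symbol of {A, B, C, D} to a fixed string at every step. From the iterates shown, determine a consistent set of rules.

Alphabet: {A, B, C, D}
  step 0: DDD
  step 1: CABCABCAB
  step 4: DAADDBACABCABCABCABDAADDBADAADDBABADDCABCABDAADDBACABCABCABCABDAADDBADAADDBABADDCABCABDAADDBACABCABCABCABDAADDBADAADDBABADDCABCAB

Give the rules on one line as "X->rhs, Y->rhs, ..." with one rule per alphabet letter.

A->DD, B->BA, C->DAA, D->CAB

  step 0 ⇒ step 1: DDD ⇒ CAB·CAB·CAB
    D ↦ CAB
    A ↦ DD  (constrained at step 1)
    B ↦ BA  (constrained at step 1)
    C ↦ DAA  (constrained at step 1)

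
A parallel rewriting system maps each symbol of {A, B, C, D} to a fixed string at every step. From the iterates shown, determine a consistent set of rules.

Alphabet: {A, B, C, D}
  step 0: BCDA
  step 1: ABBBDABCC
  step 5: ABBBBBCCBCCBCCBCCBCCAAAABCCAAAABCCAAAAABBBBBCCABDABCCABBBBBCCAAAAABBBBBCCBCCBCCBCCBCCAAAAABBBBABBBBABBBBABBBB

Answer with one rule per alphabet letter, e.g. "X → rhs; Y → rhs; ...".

A->BCC, B->A, C->BB, D->BDA

  step 0 ⇒ step 1: BCDA ⇒ A·BB·BDA·BCC
    A ↦ BCC
    B ↦ A
    C ↦ BB
    D ↦ BDA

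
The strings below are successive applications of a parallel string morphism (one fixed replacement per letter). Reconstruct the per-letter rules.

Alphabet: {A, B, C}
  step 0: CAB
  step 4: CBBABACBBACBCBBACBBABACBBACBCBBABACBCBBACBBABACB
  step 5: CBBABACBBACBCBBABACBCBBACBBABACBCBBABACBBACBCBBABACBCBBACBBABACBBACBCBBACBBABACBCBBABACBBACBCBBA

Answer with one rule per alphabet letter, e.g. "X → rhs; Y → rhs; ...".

  step 4 ⇒ step 5: CBBABACBBACBCBBACBBABACBBACBCBBABACBCBBACBBABACB ⇒ CB·BA·BA·CB·BA·CB·CB·BA·BA·CB·CB·BA·CB·BA·BA·CB·CB·BA·BA·CB·BA·CB·CB·BA·BA·CB·CB·BA·CB·BA·BA·CB·BA·CB·CB·BA·CB·BA·BA·CB·CB·BA·BA·CB·BA·CB·CB·BA
    A ↦ CB
    B ↦ BA
    C ↦ CB

A->CB, B->BA, C->CB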